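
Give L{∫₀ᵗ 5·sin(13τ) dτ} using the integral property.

L{∫₀ᵗ f(τ)dτ} = F(s)/s with F(s) = 65/(s² + 169), so the result is (65/(s² + 169))/s = 65/(s(s² + 169))

Final answer: 65/(s(s² + 169))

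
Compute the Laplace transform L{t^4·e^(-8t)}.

L{t^n·e^(at)} = n!/(s-a)^(n+1), so L{t^4·e^(-8t)} = 24/(s+8)^5

Final answer: 24/(s+8)^5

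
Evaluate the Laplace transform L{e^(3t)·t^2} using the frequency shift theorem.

L{e^(at)·t^n} = n!/(s-a)^(n+1), so L{e^(3t)·t^2} = 2/(s-3)^3

Final answer: 2/(s-3)^3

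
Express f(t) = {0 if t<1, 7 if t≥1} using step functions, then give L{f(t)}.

f(t) = 7·u(t-1). L{u(t-1)} = e^(-s)/s, so L{f(t)} = 7·e^(-s)/s

Final answer: 7·e^(-s)/s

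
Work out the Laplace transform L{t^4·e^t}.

L{t^n·e^(at)} = n!/(s-a)^(n+1), so L{t^4·e^t} = 24/(s-1)^5

Final answer: 24/(s-1)^5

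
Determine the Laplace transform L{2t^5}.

L{2t^5} = 2 · L{t^5} = 2 · 120/s^6 = 240/s^6

Final answer: 240/s^6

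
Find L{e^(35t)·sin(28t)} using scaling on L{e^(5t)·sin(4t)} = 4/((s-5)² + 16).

Scaling with a=7: L{e^(35t)·sin(28t)} = (1/7) · 4/((s/7-5)² + 16). Simplifying: 28/((s-35)² + 784)

Final answer: 28/((s-35)² + 784)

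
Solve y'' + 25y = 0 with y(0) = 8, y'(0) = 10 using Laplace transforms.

L{y''} + 25L{y} = 0. s²Y - 8s - 10 + 25Y = 0. Y(s² + 25) = 8s + 10. Y = (8s + 10)/(s² + 25). Inverting: y(t) = 8cos(5t) + 2sin(5t)

Final answer: y(t) = 8cos(5t) + 2sin(5t)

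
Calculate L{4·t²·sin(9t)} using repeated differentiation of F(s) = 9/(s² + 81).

F(s) = 9/(s² + 81). F'(s) = -18s/(s² + 81)². F''(s) = -18(81 - 3s²)/(s² + 81)³ = (54s² - 1458)/(s² + 81)³. So L{t²·sin(9t)} = (-1)² F''(s) = (54s² - 1458)/(s² + 81)³. Then L{4·t²·sin(9t)} = 4·(54s² - 1458)/(s² + 81)³ = (216s² - 5832)/(s² + 81)³

Final answer: (216s² - 5832)/(s² + 81)³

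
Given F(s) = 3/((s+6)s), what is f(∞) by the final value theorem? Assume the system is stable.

f(∞) = lim_{s→0} sF(s) = lim_{s→0} 3/(s+6) = 1/2

Final answer: 1/2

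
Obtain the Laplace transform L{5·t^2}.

L{t^n} = n!/s^(n+1), so L{t^2} = 2/s^3. Then L{5·t^2} = 5·2/s^3 = 10/s^3

Final answer: 10/s^3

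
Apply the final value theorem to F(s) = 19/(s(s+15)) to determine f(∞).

f(∞) = lim_{s→0} s·19/(s(s+15)) = lim_{s→0} 19/(s+15) = 19/15 = 19/15

Final answer: 19/15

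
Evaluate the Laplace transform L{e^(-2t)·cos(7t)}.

L{e^(at)·cos(ωt)} = (s-a)/((s-a)² + ω²), so L{e^(-2t)·cos(7t)} = (s+2)/((s+2)² + 49)

Final answer: (s+2)/((s+2)² + 49)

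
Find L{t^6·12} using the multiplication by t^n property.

L{12} = 12/s. d^1/ds^1[1/s] = -1/s². d^2/ds^2[1/s] = 2/s^3. d^3/ds^3[1/s] = -6/s^4. d^4/ds^4[1/s] = 24/s^5. d^5/ds^5[1/s] = -120/s^6. d^6/ds^6[1/s] = 720/s^7. So L{t^6} = (-1)^{6}·720/s^7 = 720/s^7. Then L{t^6·12} = 12·720/s^7 = 8640/s^7

Final answer: 8640/s^7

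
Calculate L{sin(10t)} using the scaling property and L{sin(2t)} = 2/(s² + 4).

Using L{f(at)} = (1/a)F(s/a) with a=5: L{sin(10t)} = (1/5) · 2/((s/5)² + 4) = (1/5) · 2·25/(s² + 100) = 10/(s² + 100)

Final answer: 10/(s² + 100)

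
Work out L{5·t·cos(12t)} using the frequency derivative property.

L{cos(12t)} = s/(s² + 144). Derivative: d/ds[s/(s² + 144)] = [(s² + 144) - s·2s]/(s² + 144)² = (144 - s²)/(s² + 144)². So L{t·cos(12t)} = -F'(s) = (s² - 144)/(s² + 144)². Then L{5·t·cos(12t)} = 5·(s² - 144)/(s² + 144)²

Final answer: 5·(s² - 144)/(s² + 144)²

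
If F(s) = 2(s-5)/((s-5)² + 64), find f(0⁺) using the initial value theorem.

f(0⁺) = lim_{s→∞} sF(s) = lim_{s→∞} 2s(s-5)/((s-5)² + 64) = 2

Final answer: 2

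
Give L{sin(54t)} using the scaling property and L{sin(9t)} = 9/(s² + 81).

Using L{f(at)} = (1/a)F(s/a) with a=6: L{sin(54t)} = (1/6) · 9/((s/6)² + 81) = (1/6) · 9·36/(s² + 2916) = 54/(s² + 2916)

Final answer: 54/(s² + 2916)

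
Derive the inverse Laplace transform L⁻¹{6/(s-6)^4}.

L⁻¹{n!/(s-a)^(n+1)} = t^n·e^(at), so L⁻¹{6/(s-6)^4} = t^3·e^(6t)

Final answer: t^3·e^(6t)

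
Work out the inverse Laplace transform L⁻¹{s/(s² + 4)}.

L⁻¹{s/(s² + 4)} = cos(2t)

Final answer: cos(2t)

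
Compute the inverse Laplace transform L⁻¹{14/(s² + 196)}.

L⁻¹{14/(s² + 196)} = sin(14t)

Final answer: sin(14t)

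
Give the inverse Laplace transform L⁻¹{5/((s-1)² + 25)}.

Using frequency shift, L⁻¹{5/((s-1)² + 25)} = e^t·sin(5t)

Final answer: e^t·sin(5t)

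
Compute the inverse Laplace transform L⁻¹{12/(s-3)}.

L⁻¹{1/(s-a)} = e^(at), so L⁻¹{1/(s-3)} = e^(3t), and L⁻¹{12/(s-3)} = 12·e^(3t)

Final answer: 12·e^(3t)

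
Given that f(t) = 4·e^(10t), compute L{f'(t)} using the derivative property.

f(0) = 4, F(s) = 4/(s-10). L{f'(t)} = s·F(s) - f(0) = 4s/(s-10) - 4 = (4s - 4(s-10))/(s-10) = 40/(s-10)

Final answer: 40/(s-10)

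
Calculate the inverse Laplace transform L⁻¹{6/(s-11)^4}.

L⁻¹{n!/(s-a)^(n+1)} = t^n·e^(at), so L⁻¹{6/(s-11)^4} = t^3·e^(11t)

Final answer: t^3·e^(11t)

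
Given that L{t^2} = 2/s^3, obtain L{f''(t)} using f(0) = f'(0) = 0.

L{f''(t)} = s²F(s) - sf(0) - f'(0) = s²·2/s^3 - 0 - 0 = 2/s

Final answer: 2/s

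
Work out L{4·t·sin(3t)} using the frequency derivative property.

L{sin(3t)} = 3/(s² + 9). By L{t·f(t)} = -F'(s): -d/ds[3/(s² + 9)] = -(3)·(-2s)/(s² + 9)² = 6s/(s² + 9)². Then L{4·t·sin(3t)} = 4·6s/(s² + 9)² = 24s/(s² + 9)²

Final answer: 24s/(s² + 9)²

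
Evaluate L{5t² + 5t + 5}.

L{5t² + 5t + 5} = 5·2/s³ + 5/s² + 5/s = 10/s³ + 5/s² + 5/s

Final answer: 10/s³ + 5/s² + 5/s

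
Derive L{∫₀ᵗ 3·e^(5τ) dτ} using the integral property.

L{∫₀ᵗ f(τ)dτ} = F(s)/s with F(s) = 3/(s-5), so L{∫₀ᵗ 3·e^(5τ) dτ} = 3/(s(s-5))

Final answer: 3/(s(s-5))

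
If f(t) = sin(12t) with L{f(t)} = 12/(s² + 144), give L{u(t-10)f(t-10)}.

Time shift theorem: L{u(t-a)f(t-a)} = e^(-as)F(s). Here a=10, F(s) = 12/(s² + 144), so L{u(t-10)f(t-10)} = e^(-10s)·12/(s² + 144)

Final answer: e^(-10s)·12/(s² + 144)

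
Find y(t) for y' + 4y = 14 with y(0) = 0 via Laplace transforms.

sY + 4Y = 14/s. Y = 14/(s(s+4)). Partial fractions: Y = 7/2/s - 7/2/(s+4)

Final answer: y(t) = 7/2(1 - e^(-4t))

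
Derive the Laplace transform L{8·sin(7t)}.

L{sin(ωt)} = ω/(s² + ω²), so L{sin(7t)} = 7/(s² + 49). Then L{8·sin(7t)} = 8·7/(s² + 49) = 56/(s² + 49)

Final answer: 56/(s² + 49)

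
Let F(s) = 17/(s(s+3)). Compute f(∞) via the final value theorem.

f(∞) = lim_{s→0} s·17/(s(s+3)) = lim_{s→0} 17/(s+3) = 17/3 = 17/3

Final answer: 17/3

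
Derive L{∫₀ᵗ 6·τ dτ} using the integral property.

L{∫₀ᵗ f(τ)dτ} = F(s)/s with f(t) = 6t. F(s) = 6/s^2, so L{∫₀ᵗ 6·τ dτ} = (6/s^2)/s = 6/s^3. (Check: ∫₀ᵗ 6·τ dτ = 6t^2/2.)

Final answer: 6/s^3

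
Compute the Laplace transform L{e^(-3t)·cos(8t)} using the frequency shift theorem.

Frequency shift: L{e^(at)f(t)} = F(s-a). L{e^(-3t)·cos(8t)} = (s+3)/((s+3)² + 64)

Final answer: (s+3)/((s+3)² + 64)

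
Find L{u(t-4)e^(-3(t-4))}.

u(t-a)f(t-a) with f(t)=e^(-3t). L{e^(-3t)} = 1/(s+3). By time shift: e^(-4s)/(s+3)

Final answer: e^(-4s)/(s+3)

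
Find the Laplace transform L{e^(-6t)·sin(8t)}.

L{e^(at)·sin(ωt)} = ω/((s-a)² + ω²), so L{e^(-6t)·sin(8t)} = 8/((s+6)² + 64)

Final answer: 8/((s+6)² + 64)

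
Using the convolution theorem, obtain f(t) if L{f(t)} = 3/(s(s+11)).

3/(s(s+11)) = (3/s)·(1/(s+11)) = L{3}·L{e^(-11t)}. By convolution, f(t) = 3*e^(-11t) = ∫₀ᵗ 3·e^(-11τ) dτ = 3·(1 - e^(-11t))/11

Final answer: 3·(1 - e^(-11t))/11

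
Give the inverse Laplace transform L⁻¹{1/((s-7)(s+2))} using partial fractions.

Decompose: A/(s-7) + B/(s+2). A = 1/9, B = -1/9. f(t) = (e^(7t) - e^(-2t))/9

Final answer: (e^(7t) - e^(-2t))/9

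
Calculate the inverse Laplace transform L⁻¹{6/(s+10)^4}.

L⁻¹{n!/(s-a)^(n+1)} = t^n·e^(at), so L⁻¹{6/(s+10)^4} = t^3·e^(-10t)

Final answer: t^3·e^(-10t)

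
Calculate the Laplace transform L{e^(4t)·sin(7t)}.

L{e^(at)·sin(ωt)} = ω/((s-a)² + ω²), so L{e^(4t)·sin(7t)} = 7/((s-4)² + 49)

Final answer: 7/((s-4)² + 49)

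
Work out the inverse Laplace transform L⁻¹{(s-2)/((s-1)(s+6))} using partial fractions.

Using partial fractions, f(t) = (-e^t + 8e^(-6t))/7

Final answer: (-e^t + 8e^(-6t))/7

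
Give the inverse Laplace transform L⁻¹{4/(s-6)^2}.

L⁻¹{n!/(s-a)^(n+1)} = t^n·e^(at) with n=1, a=6. So L⁻¹{1/(s-6)^2} = t·e^(6t), and L⁻¹{4/(s-6)^2} = (4/1)·t·e^(6t) = 4·t·e^(6t)

Final answer: 4·t·e^(6t)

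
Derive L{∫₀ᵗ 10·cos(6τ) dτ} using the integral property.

L{∫₀ᵗ f(τ)dτ} = F(s)/s with F(s) = 10s/(s² + 36), so the result is (10s/(s² + 36))/s = 10/(s² + 36)

Final answer: 10/(s² + 36)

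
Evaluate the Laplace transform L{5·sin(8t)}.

L{sin(ωt)} = ω/(s² + ω²), so L{sin(8t)} = 8/(s² + 64). Then L{5·sin(8t)} = 5·8/(s² + 64) = 40/(s² + 64)

Final answer: 40/(s² + 64)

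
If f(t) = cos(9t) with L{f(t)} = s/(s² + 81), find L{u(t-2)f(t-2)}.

Time shift theorem: L{u(t-a)f(t-a)} = e^(-as)F(s). Here a=2, F(s) = s/(s² + 81), so L{u(t-2)f(t-2)} = e^(-2s)·s/(s² + 81)

Final answer: e^(-2s)·s/(s² + 81)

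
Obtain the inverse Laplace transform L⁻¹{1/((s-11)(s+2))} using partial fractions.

Decompose: A/(s-11) + B/(s+2). A = 1/13, B = -1/13. f(t) = (e^(11t) - e^(-2t))/13

Final answer: (e^(11t) - e^(-2t))/13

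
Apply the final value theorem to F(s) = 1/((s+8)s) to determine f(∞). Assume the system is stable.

f(∞) = lim_{s→0} sF(s) = lim_{s→0} 1/(s+8) = 1/8

Final answer: 1/8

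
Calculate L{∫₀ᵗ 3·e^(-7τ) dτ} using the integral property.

L{∫₀ᵗ f(τ)dτ} = F(s)/s with F(s) = 3/(s+7), so L{∫₀ᵗ 3·e^(-7τ) dτ} = 3/(s(s+7))

Final answer: 3/(s(s+7))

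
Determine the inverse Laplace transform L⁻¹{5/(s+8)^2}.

L⁻¹{n!/(s-a)^(n+1)} = t^n·e^(at) with n=1, a=-8. So L⁻¹{1/(s+8)^2} = t·e^(-8t), and L⁻¹{5/(s+8)^2} = (5/1)·t·e^(-8t) = 5·t·e^(-8t)

Final answer: 5·t·e^(-8t)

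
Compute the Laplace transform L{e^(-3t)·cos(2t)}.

L{e^(at)·cos(ωt)} = (s-a)/((s-a)² + ω²), so L{e^(-3t)·cos(2t)} = (s+3)/((s+3)² + 4)

Final answer: (s+3)/((s+3)² + 4)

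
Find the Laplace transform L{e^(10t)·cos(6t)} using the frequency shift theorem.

Frequency shift: L{e^(at)f(t)} = F(s-a). L{e^(10t)·cos(6t)} = (s-10)/((s-10)² + 36)

Final answer: (s-10)/((s-10)² + 36)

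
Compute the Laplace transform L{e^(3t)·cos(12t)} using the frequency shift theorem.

Frequency shift: L{e^(at)f(t)} = F(s-a). L{e^(3t)·cos(12t)} = (s-3)/((s-3)² + 144)

Final answer: (s-3)/((s-3)² + 144)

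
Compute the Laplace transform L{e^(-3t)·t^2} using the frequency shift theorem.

L{e^(at)·t^n} = n!/(s-a)^(n+1), so L{e^(-3t)·t^2} = 2/(s+3)^3

Final answer: 2/(s+3)^3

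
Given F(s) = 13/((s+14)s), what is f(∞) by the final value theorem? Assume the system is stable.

f(∞) = lim_{s→0} sF(s) = lim_{s→0} 13/(s+14) = 13/14

Final answer: 13/14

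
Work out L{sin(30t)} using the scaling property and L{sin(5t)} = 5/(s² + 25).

Using L{f(at)} = (1/a)F(s/a) with a=6: L{sin(30t)} = (1/6) · 5/((s/6)² + 25) = (1/6) · 5·36/(s² + 900) = 30/(s² + 900)

Final answer: 30/(s² + 900)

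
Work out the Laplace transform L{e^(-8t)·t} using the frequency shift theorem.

L{e^(at)·t^n} = n!/(s-a)^(n+1), so L{e^(-8t)·t} = 1/(s+8)^2

Final answer: 1/(s+8)^2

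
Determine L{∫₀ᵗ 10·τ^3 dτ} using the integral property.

L{∫₀ᵗ f(τ)dτ} = F(s)/s with f(t) = 10t^3. F(s) = 60/s^4, so L{∫₀ᵗ 10·τ^3 dτ} = (60/s^4)/s = 60/s^5. (Check: ∫₀ᵗ 10·τ^3 dτ = 10t^4/4.)

Final answer: 60/s^5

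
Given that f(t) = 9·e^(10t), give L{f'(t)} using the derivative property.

f(0) = 9, F(s) = 9/(s-10). L{f'(t)} = s·F(s) - f(0) = 9s/(s-10) - 9 = (9s - 9(s-10))/(s-10) = 90/(s-10)

Final answer: 90/(s-10)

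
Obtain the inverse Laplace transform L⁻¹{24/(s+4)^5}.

L⁻¹{n!/(s-a)^(n+1)} = t^n·e^(at), so L⁻¹{24/(s+4)^5} = t^4·e^(-4t)

Final answer: t^4·e^(-4t)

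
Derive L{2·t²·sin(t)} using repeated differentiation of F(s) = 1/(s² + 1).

F(s) = 1/(s² + 1). F'(s) = -2s/(s² + 1)². F''(s) = -2(1 - 3s²)/(s² + 1)³ = (6s² - 2)/(s² + 1)³. So L{t²·sin(t)} = (-1)² F''(s) = (6s² - 2)/(s² + 1)³. Then L{2·t²·sin(t)} = 2·(6s² - 2)/(s² + 1)³ = (12s² - 4)/(s² + 1)³

Final answer: (12s² - 4)/(s² + 1)³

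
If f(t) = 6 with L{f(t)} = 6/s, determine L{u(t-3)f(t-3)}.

Time shift theorem: L{u(t-a)f(t-a)} = e^(-as)F(s). Here a=3, F(s) = 6/s, so L{u(t-3)f(t-3)} = e^(-3s)·6/s

Final answer: e^(-3s)·6/s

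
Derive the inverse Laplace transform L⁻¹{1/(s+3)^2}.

L⁻¹{n!/(s-a)^(n+1)} = t^n·e^(at), so L⁻¹{1/(s+3)^2} = t·e^(-3t)

Final answer: t·e^(-3t)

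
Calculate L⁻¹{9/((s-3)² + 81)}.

Form: b/((s-a)² + b²) → e^(at)sin(bt). With a=3, b=9

Final answer: e^(3t)·sin(9t)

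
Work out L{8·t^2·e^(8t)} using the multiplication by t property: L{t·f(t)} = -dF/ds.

Using L{t^n·e^(at)} = n!/(s-a)^(n+1), L{t^2·e^(8t)} = 2/(s-8)^3, so L{8·t^2·e^(8t)} = 8·2/(s-8)^3 = 16/(s-8)^3

Final answer: 16/(s-8)^3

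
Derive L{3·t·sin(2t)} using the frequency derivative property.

L{sin(2t)} = 2/(s² + 4). By L{t·f(t)} = -F'(s): -d/ds[2/(s² + 4)] = -(2)·(-2s)/(s² + 4)² = 4s/(s² + 4)². Then L{3·t·sin(2t)} = 3·4s/(s² + 4)² = 12s/(s² + 4)²

Final answer: 12s/(s² + 4)²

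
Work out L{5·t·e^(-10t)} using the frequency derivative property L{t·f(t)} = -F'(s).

L{e^(-10t)} = 1/(s+10). By frequency derivative: L{t·e^(-10t)} = -d/ds[1/(s+10)] = -(-1)/(s+10)² = 1/(s+10)². Then L{5·t·e^(-10t)} = 5·1/(s+10)² = 5/(s+10)²

Final answer: 5/(s+10)²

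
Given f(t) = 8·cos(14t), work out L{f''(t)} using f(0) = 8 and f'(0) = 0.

F(s) = 8s/(s² + 196). L{f''(t)} = s²F(s) - sf(0) - f'(0) = 8s³/(s² + 196) - 8s = (8s³ - 8s(s² + 196))/(s² + 196) = -1568s/(s² + 196)

Final answer: -1568s/(s² + 196)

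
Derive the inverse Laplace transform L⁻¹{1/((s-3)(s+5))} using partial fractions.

Decompose: A/(s-3) + B/(s+5). A = 1/8, B = -1/8. f(t) = (e^(3t) - e^(-5t))/8

Final answer: (e^(3t) - e^(-5t))/8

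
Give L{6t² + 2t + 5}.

L{6t² + 2t + 5} = 6·2/s³ + 2/s² + 5/s = 12/s³ + 2/s² + 5/s

Final answer: 12/s³ + 2/s² + 5/s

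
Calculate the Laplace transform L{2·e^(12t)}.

L{e^(at)} = 1/(s-a), so L{e^(12t)} = 1/(s-12). Then L{2·e^(12t)} = 2/(s-12)

Final answer: 2/(s-12)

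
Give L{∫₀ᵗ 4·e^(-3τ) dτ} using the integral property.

L{∫₀ᵗ f(τ)dτ} = F(s)/s with F(s) = 4/(s+3), so L{∫₀ᵗ 4·e^(-3τ) dτ} = 4/(s(s+3))

Final answer: 4/(s(s+3))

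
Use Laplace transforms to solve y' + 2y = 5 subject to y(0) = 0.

sY + 2Y = 5/s. Y = 5/(s(s+2)). Partial fractions: Y = 5/2/s - 5/2/(s+2)

Final answer: y(t) = 5/2(1 - e^(-2t))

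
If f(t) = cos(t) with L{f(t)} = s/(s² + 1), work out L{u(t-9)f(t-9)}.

Time shift theorem: L{u(t-a)f(t-a)} = e^(-as)F(s). Here a=9, F(s) = s/(s² + 1), so L{u(t-9)f(t-9)} = e^(-9s)·s/(s² + 1)

Final answer: e^(-9s)·s/(s² + 1)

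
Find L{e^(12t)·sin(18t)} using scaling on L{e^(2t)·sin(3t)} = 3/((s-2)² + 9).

Scaling with a=6: L{e^(12t)·sin(18t)} = (1/6) · 3/((s/6-2)² + 9). Simplifying: 18/((s-12)² + 324)

Final answer: 18/((s-12)² + 324)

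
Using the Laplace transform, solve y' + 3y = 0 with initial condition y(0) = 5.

L{y'} + 3L{y} = 0. sY - 5 + 3Y = 0. Y(s+3) = 5. Y = 5/(s+3)

Final answer: y(t) = 5e^(-3t)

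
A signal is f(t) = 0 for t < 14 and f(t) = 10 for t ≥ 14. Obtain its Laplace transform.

f(t) = 10·u(t-14). L{u(t-14)} = e^(-14s)/s, so L{f(t)} = 10·e^(-14s)/s

Final answer: 10·e^(-14s)/s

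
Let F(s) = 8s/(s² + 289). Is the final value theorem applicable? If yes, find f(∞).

The final value theorem requires all poles of sF(s) in the left half-plane. sF(s) = 8s²/(s² + 289) has poles at s = ±17i (imaginary axis). Theorem does NOT apply (oscillatory system).

Final answer: Not applicable (oscillatory)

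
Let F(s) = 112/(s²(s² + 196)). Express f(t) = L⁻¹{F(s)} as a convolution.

112/(s²(s² + 196)) = (1/s²)·(112/(s² + 196)) = L{t}·L{8·sin(14t)}. So f(t) = t*(8·sin(14t)) = ∫₀ᵗ 8τ·sin(14(t-τ)) dτ

Final answer: ∫₀ᵗ 8τ·sin(14(t-τ)) dτ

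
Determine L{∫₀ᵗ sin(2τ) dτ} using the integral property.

L{∫₀ᵗ f(τ)dτ} = F(s)/s with F(s) = 2/(s² + 4), so the result is (2/(s² + 4))/s = 2/(s(s² + 4))

Final answer: 2/(s(s² + 4))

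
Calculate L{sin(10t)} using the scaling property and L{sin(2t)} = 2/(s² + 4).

Using L{f(at)} = (1/a)F(s/a) with a=5: L{sin(10t)} = (1/5) · 2/((s/5)² + 4) = (1/5) · 2·25/(s² + 100) = 10/(s² + 100)

Final answer: 10/(s² + 100)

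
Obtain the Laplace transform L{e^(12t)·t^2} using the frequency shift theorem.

L{e^(at)·t^n} = n!/(s-a)^(n+1), so L{e^(12t)·t^2} = 2/(s-12)^3

Final answer: 2/(s-12)^3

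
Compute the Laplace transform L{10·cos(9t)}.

L{cos(ωt)} = s/(s² + ω²), so L{cos(9t)} = s/(s² + 81). Then L{10·cos(9t)} = 10·s/(s² + 81) = 10s/(s² + 81)

Final answer: 10s/(s² + 81)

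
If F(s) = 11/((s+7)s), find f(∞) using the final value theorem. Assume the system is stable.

f(∞) = lim_{s→0} sF(s) = lim_{s→0} 11/(s+7) = 11/7

Final answer: 11/7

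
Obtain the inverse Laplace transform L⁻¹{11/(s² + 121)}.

L⁻¹{11/(s² + 121)} = sin(11t)

Final answer: sin(11t)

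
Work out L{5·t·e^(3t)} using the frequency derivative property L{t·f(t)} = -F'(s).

L{e^(3t)} = 1/(s-3). By frequency derivative: L{t·e^(3t)} = -d/ds[1/(s-3)] = -(-1)/(s-3)² = 1/(s-3)². Then L{5·t·e^(3t)} = 5·1/(s-3)² = 5/(s-3)²

Final answer: 5/(s-3)²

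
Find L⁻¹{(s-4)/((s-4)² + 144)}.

Using frequency shift: L⁻¹{(s-a)/((s-a)² + b²)} = e^(at)cos(bt). Here a=4, b=12

Final answer: e^(4t)·cos(12t)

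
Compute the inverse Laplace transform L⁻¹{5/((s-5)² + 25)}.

Using frequency shift, L⁻¹{5/((s-5)² + 25)} = e^(5t)·sin(5t)

Final answer: e^(5t)·sin(5t)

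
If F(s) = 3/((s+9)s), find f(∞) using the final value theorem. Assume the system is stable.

f(∞) = lim_{s→0} sF(s) = lim_{s→0} 3/(s+9) = 1/3

Final answer: 1/3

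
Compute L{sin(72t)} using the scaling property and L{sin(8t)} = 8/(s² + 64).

Using L{f(at)} = (1/a)F(s/a) with a=9: L{sin(72t)} = (1/9) · 8/((s/9)² + 64) = (1/9) · 8·81/(s² + 5184) = 72/(s² + 5184)

Final answer: 72/(s² + 5184)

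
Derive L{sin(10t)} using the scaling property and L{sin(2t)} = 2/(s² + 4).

Using L{f(at)} = (1/a)F(s/a) with a=5: L{sin(10t)} = (1/5) · 2/((s/5)² + 4) = (1/5) · 2·25/(s² + 100) = 10/(s² + 100)

Final answer: 10/(s² + 100)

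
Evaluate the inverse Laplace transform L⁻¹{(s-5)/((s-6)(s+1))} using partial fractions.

Using partial fractions, f(t) = (e^(6t) + 6e^(-t))/7

Final answer: (e^(6t) + 6e^(-t))/7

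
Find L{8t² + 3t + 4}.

L{8t² + 3t + 4} = 8·2/s³ + 3/s² + 4/s = 16/s³ + 3/s² + 4/s

Final answer: 16/s³ + 3/s² + 4/s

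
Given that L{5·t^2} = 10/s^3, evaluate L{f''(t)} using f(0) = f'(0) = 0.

L{f''(t)} = s²F(s) - sf(0) - f'(0) = s²·10/s^3 - 0 - 0 = 10/s

Final answer: 10/s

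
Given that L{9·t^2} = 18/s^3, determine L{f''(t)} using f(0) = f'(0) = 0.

L{f''(t)} = s²F(s) - sf(0) - f'(0) = s²·18/s^3 - 0 - 0 = 18/s

Final answer: 18/s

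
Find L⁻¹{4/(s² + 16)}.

This is the form c·a/(s² + a²) with a = 4. L⁻¹ = sin(4t)

Final answer: sin(4t)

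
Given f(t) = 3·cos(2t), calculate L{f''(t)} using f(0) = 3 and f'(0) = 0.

F(s) = 3s/(s² + 4). L{f''(t)} = s²F(s) - sf(0) - f'(0) = 3s³/(s² + 4) - 3s = (3s³ - 3s(s² + 4))/(s² + 4) = -12s/(s² + 4)

Final answer: -12s/(s² + 4)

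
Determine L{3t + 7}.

L{3t + 7} = 3·L{t} + 7·L{1} = 3/s² + 7/s

Final answer: 3/s² + 7/s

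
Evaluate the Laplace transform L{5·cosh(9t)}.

L{cosh(ωt)} = s/(s² - ω²), so L{cosh(9t)} = s/(s² - 81). Then L{5·cosh(9t)} = 5·s/(s² - 81) = 5s/(s² - 81)

Final answer: 5s/(s² - 81)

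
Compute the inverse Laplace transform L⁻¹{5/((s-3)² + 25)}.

Using frequency shift, L⁻¹{5/((s-3)² + 25)} = e^(3t)·sin(5t)

Final answer: e^(3t)·sin(5t)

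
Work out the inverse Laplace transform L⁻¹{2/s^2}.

L⁻¹{n!/s^(n+1)} = t^n with n=1. So L⁻¹{1/s^2} = t, and L⁻¹{2/s^2} = (2/1)·t = 2·t

Final answer: 2·t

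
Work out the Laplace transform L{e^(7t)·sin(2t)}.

L{e^(at)·sin(ωt)} = ω/((s-a)² + ω²), so L{e^(7t)·sin(2t)} = 2/((s-7)² + 4)

Final answer: 2/((s-7)² + 4)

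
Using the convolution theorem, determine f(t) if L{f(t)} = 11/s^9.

11/s^9 = (11/s)·(1/s^8) = L{11}·L{t^7/5040}. By convolution, f(t) = 11*t^7/5040 = ∫₀ᵗ 11·τ^7/5040 dτ = 11·t^8/40320

Final answer: 11·t^8/40320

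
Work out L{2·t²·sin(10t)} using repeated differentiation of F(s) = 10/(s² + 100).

F(s) = 10/(s² + 100). F'(s) = -20s/(s² + 100)². F''(s) = -20(100 - 3s²)/(s² + 100)³ = (60s² - 2000)/(s² + 100)³. So L{t²·sin(10t)} = (-1)² F''(s) = (60s² - 2000)/(s² + 100)³. Then L{2·t²·sin(10t)} = 2·(60s² - 2000)/(s² + 100)³ = (120s² - 4000)/(s² + 100)³

Final answer: (120s² - 4000)/(s² + 100)³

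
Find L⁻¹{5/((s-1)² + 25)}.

Form: b/((s-a)² + b²) → e^(at)sin(bt). With a=1, b=5

Final answer: e^t·sin(5t)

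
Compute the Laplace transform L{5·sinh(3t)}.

L{sinh(ωt)} = ω/(s² - ω²), so L{sinh(3t)} = 3/(s² - 9). Then L{5·sinh(3t)} = 5·3/(s² - 9) = 15/(s² - 9)

Final answer: 15/(s² - 9)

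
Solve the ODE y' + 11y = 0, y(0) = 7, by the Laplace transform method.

L{y'} + 11L{y} = 0. sY - 7 + 11Y = 0. Y(s+11) = 7. Y = 7/(s+11)

Final answer: y(t) = 7e^(-11t)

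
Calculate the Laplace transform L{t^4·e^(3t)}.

L{t^n·e^(at)} = n!/(s-a)^(n+1), so L{t^4·e^(3t)} = 24/(s-3)^5

Final answer: 24/(s-3)^5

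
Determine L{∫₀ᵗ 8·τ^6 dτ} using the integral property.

L{∫₀ᵗ f(τ)dτ} = F(s)/s with f(t) = 8t^6. F(s) = 5760/s^7, so L{∫₀ᵗ 8·τ^6 dτ} = (5760/s^7)/s = 5760/s^8. (Check: ∫₀ᵗ 8·τ^6 dτ = 8t^7/7.)

Final answer: 5760/s^8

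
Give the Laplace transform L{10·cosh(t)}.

L{cosh(ωt)} = s/(s² - ω²), so L{cosh(t)} = s/(s² - 1). Then L{10·cosh(t)} = 10·s/(s² - 1) = 10s/(s² - 1)

Final answer: 10s/(s² - 1)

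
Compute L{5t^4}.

L{t^n} = n!/s^(n+1). So L{5t^4} = 5·4!/s^5 = 120/s^5

Final answer: 120/s^5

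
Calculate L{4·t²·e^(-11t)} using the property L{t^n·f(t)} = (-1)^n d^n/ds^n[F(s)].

L{e^(-11t)} = 1/(s+11). d/ds[1/(s+11)] = -1/(s+11)². d²/ds²[1/(s+11)] = 2/(s+11)³. So L{t²·e^(-11t)} = (-1)² · 2/(s+11)³ = 2/(s+11)³. Then L{4·t²·e^(-11t)} = 4·2/(s+11)³ = 8/(s+11)³

Final answer: 8/(s+11)³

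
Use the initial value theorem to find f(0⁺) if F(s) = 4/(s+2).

f(0⁺) = lim_{s→∞} s·4/(s+2) = lim_{s→∞} 4s/(s+2) = 4

Final answer: 4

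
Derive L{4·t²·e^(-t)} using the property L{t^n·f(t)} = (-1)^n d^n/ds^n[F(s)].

L{e^(-t)} = 1/(s+1). d/ds[1/(s+1)] = -1/(s+1)². d²/ds²[1/(s+1)] = 2/(s+1)³. So L{t²·e^(-t)} = (-1)² · 2/(s+1)³ = 2/(s+1)³. Then L{4·t²·e^(-t)} = 4·2/(s+1)³ = 8/(s+1)³

Final answer: 8/(s+1)³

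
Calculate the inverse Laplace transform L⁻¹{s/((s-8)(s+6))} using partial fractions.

Using partial fractions, f(t) = (8e^(8t) + 6e^(-6t))/14

Final answer: (8e^(8t) + 6e^(-6t))/14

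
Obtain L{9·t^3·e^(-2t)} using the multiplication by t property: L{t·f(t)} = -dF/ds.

Using L{t^n·e^(at)} = n!/(s-a)^(n+1), L{t^3·e^(-2t)} = 6/(s+2)^4, so L{9·t^3·e^(-2t)} = 9·6/(s+2)^4 = 54/(s+2)^4

Final answer: 54/(s+2)^4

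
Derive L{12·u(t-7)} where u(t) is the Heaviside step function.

L{u(t-a)} = e^(-as)/s. Here a=7, so L{u(t-7)} = e^(-7s)/s, and L{12·u(t-7)} = 12·e^(-7s)/s

Final answer: 12·e^(-7s)/s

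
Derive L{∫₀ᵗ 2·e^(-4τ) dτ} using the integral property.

L{∫₀ᵗ f(τ)dτ} = F(s)/s with F(s) = 2/(s+4), so L{∫₀ᵗ 2·e^(-4τ) dτ} = 2/(s(s+4))

Final answer: 2/(s(s+4))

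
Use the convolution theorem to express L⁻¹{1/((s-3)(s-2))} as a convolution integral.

1/((s-3)(s-2)) = (1/(s-3))·(1/(s-2)) = L{e^(3t)}·L{e^(2t)}. So f(t) = e^(3t)*e^(2t) = ∫₀ᵗ e^(3τ)·e^(2(t-τ)) dτ

Final answer: ∫₀ᵗ e^(3τ)·e^(2(t-τ)) dτ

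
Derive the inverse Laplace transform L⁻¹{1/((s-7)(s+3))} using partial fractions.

Decompose: A/(s-7) + B/(s+3). A = 1/10, B = -1/10. f(t) = (e^(7t) - e^(-3t))/10

Final answer: (e^(7t) - e^(-3t))/10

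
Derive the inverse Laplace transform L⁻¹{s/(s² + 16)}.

L⁻¹{s/(s² + 16)} = cos(4t)

Final answer: cos(4t)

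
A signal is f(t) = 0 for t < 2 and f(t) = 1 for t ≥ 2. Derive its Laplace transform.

f(t) = u(t-2). L{u(t-2)} = e^(-2s)/s, so L{f(t)} = e^(-2s)/s

Final answer: e^(-2s)/s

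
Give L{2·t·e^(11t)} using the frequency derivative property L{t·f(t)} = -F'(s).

L{e^(11t)} = 1/(s-11). By frequency derivative: L{t·e^(11t)} = -d/ds[1/(s-11)] = -(-1)/(s-11)² = 1/(s-11)². Then L{2·t·e^(11t)} = 2·1/(s-11)² = 2/(s-11)²

Final answer: 2/(s-11)²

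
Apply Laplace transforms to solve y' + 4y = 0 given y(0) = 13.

L{y'} + 4L{y} = 0. sY - 13 + 4Y = 0. Y(s+4) = 13. Y = 13/(s+4)

Final answer: y(t) = 13e^(-4t)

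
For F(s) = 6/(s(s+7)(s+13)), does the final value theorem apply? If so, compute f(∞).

Poles of sF(s) = 6/((s+7)(s+13)) are at s = -7 and s = -13, both in the left half-plane. Theorem applies. f(∞) = lim_{s→0} sF(s) = 6/(7·13) = 6/91

Final answer: 6/91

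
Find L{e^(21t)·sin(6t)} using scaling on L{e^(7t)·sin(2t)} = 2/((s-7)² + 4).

Scaling with a=3: L{e^(21t)·sin(6t)} = (1/3) · 2/((s/3-7)² + 4). Simplifying: 6/((s-21)² + 36)

Final answer: 6/((s-21)² + 36)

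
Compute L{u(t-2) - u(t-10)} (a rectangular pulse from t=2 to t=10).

L{u(t-a)} = e^(-as)/s. L{u(t-2) - u(t-10)} = (e^(-2s) - e^(-10s))/s

Final answer: (e^(-2s) - e^(-10s))/s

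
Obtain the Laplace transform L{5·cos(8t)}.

L{cos(ωt)} = s/(s² + ω²), so L{cos(8t)} = s/(s² + 64). Then L{5·cos(8t)} = 5·s/(s² + 64) = 5s/(s² + 64)

Final answer: 5s/(s² + 64)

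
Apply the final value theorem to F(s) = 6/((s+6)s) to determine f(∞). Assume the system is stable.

f(∞) = lim_{s→0} sF(s) = lim_{s→0} 6/(s+6) = 1

Final answer: 1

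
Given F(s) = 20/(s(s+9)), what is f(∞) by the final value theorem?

f(∞) = lim_{s→0} s·20/(s(s+9)) = lim_{s→0} 20/(s+9) = 20/9 = 20/9

Final answer: 20/9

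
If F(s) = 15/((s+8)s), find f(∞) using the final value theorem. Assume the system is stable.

f(∞) = lim_{s→0} sF(s) = lim_{s→0} 15/(s+8) = 15/8

Final answer: 15/8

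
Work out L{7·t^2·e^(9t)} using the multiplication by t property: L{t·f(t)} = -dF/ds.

Using L{t^n·e^(at)} = n!/(s-a)^(n+1), L{t^2·e^(9t)} = 2/(s-9)^3, so L{7·t^2·e^(9t)} = 7·2/(s-9)^3 = 14/(s-9)^3

Final answer: 14/(s-9)^3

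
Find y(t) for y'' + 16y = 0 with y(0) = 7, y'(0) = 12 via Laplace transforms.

L{y''} + 16L{y} = 0. s²Y - 7s - 12 + 16Y = 0. Y(s² + 16) = 7s + 12. Y = (7s + 12)/(s² + 16). Inverting: y(t) = 7cos(4t) + 3sin(4t)

Final answer: y(t) = 7cos(4t) + 3sin(4t)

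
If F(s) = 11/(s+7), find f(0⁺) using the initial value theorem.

f(0⁺) = lim_{s→∞} s·11/(s+7) = lim_{s→∞} 11s/(s+7) = 11

Final answer: 11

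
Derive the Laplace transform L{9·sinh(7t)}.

L{sinh(ωt)} = ω/(s² - ω²), so L{sinh(7t)} = 7/(s² - 49). Then L{9·sinh(7t)} = 9·7/(s² - 49) = 63/(s² - 49)

Final answer: 63/(s² - 49)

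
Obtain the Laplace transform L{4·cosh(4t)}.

L{cosh(ωt)} = s/(s² - ω²), so L{cosh(4t)} = s/(s² - 16). Then L{4·cosh(4t)} = 4·s/(s² - 16) = 4s/(s² - 16)

Final answer: 4s/(s² - 16)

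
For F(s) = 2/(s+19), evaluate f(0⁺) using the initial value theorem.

f(0⁺) = lim_{s→∞} s·2/(s+19) = lim_{s→∞} 2s/(s+19) = 2

Final answer: 2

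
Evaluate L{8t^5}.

L{t^n} = n!/s^(n+1). So L{8t^5} = 8·5!/s^6 = 960/s^6

Final answer: 960/s^6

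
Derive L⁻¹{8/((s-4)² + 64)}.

Form: b/((s-a)² + b²) → e^(at)sin(bt). With a=4, b=8

Final answer: e^(4t)·sin(8t)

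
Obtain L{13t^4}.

L{t^n} = n!/s^(n+1). So L{13t^4} = 13·4!/s^5 = 312/s^5

Final answer: 312/s^5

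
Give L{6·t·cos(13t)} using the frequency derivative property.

L{cos(13t)} = s/(s² + 169). Derivative: d/ds[s/(s² + 169)] = [(s² + 169) - s·2s]/(s² + 169)² = (169 - s²)/(s² + 169)². So L{t·cos(13t)} = -F'(s) = (s² - 169)/(s² + 169)². Then L{6·t·cos(13t)} = 6·(s² - 169)/(s² + 169)²

Final answer: 6·(s² - 169)/(s² + 169)²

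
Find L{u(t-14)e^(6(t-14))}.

u(t-a)f(t-a) with f(t)=e^(6t). L{e^(6t)} = 1/(s-6). By time shift: e^(-14s)/(s-6)

Final answer: e^(-14s)/(s-6)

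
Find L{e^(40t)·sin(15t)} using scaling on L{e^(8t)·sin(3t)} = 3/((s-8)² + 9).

Scaling with a=5: L{e^(40t)·sin(15t)} = (1/5) · 3/((s/5-8)² + 9). Simplifying: 15/((s-40)² + 225)

Final answer: 15/((s-40)² + 225)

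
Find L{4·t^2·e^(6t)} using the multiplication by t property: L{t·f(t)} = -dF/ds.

Using L{t^n·e^(at)} = n!/(s-a)^(n+1), L{t^2·e^(6t)} = 2/(s-6)^3, so L{4·t^2·e^(6t)} = 4·2/(s-6)^3 = 8/(s-6)^3

Final answer: 8/(s-6)^3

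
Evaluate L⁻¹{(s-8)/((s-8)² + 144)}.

Using frequency shift: L⁻¹{(s-a)/((s-a)² + b²)} = e^(at)cos(bt). Here a=8, b=12

Final answer: e^(8t)·cos(12t)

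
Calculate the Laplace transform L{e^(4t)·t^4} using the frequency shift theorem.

L{e^(at)·t^n} = n!/(s-a)^(n+1), so L{e^(4t)·t^4} = 24/(s-4)^5

Final answer: 24/(s-4)^5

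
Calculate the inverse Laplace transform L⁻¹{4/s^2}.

L⁻¹{n!/s^(n+1)} = t^n with n=1. So L⁻¹{1/s^2} = t, and L⁻¹{4/s^2} = (4/1)·t = 4·t

Final answer: 4·t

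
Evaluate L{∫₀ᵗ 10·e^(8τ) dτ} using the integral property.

L{∫₀ᵗ f(τ)dτ} = F(s)/s with F(s) = 10/(s-8), so L{∫₀ᵗ 10·e^(8τ) dτ} = 10/(s(s-8))

Final answer: 10/(s(s-8))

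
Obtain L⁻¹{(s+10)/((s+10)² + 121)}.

Using frequency shift: L⁻¹{(s-a)/((s-a)² + b²)} = e^(at)cos(bt). Here a=-10, b=11

Final answer: e^(-10t)·cos(11t)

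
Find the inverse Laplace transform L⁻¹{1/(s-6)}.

L⁻¹{1/(s-a)} = e^(at), so L⁻¹{1/(s-6)} = e^(6t)

Final answer: e^(6t)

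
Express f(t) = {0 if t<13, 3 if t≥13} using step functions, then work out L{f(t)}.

f(t) = 3·u(t-13). L{u(t-13)} = e^(-13s)/s, so L{f(t)} = 3·e^(-13s)/s

Final answer: 3·e^(-13s)/s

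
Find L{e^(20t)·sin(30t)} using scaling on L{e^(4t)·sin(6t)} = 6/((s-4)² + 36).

Scaling with a=5: L{e^(20t)·sin(30t)} = (1/5) · 6/((s/5-4)² + 36). Simplifying: 30/((s-20)² + 900)

Final answer: 30/((s-20)² + 900)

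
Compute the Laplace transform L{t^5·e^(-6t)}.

L{t^n·e^(at)} = n!/(s-a)^(n+1), so L{t^5·e^(-6t)} = 120/(s+6)^6

Final answer: 120/(s+6)^6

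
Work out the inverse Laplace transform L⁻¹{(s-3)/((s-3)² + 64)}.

Using frequency shift, L⁻¹{(s-3)/((s-3)² + 64)} = e^(3t)·cos(8t)

Final answer: e^(3t)·cos(8t)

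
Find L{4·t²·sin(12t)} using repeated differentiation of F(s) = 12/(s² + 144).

F(s) = 12/(s² + 144). F'(s) = -24s/(s² + 144)². F''(s) = -24(144 - 3s²)/(s² + 144)³ = (72s² - 3456)/(s² + 144)³. So L{t²·sin(12t)} = (-1)² F''(s) = (72s² - 3456)/(s² + 144)³. Then L{4·t²·sin(12t)} = 4·(72s² - 3456)/(s² + 144)³ = (288s² - 13824)/(s² + 144)³

Final answer: (288s² - 13824)/(s² + 144)³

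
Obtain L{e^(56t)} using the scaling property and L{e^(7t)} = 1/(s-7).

Using L{f(at)} = (1/a)F(s/a) with a=8 and f(t) = e^(7t): L{e^(56t)} = (1/8) · 1/((s/8)-7) = (1/8) · 8/(s-56) = 1/(s-56)

Final answer: 1/(s-56)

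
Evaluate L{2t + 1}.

L{2t + 1} = 2·L{t} + L{1} = 2/s² + 1/s

Final answer: 2/s² + 1/s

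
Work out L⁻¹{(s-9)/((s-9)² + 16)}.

Using frequency shift: L⁻¹{(s-a)/((s-a)² + b²)} = e^(at)cos(bt). Here a=9, b=4

Final answer: e^(9t)·cos(4t)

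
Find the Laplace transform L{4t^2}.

L{4t^2} = 4 · L{t^2} = 4 · 2/s^3 = 8/s^3

Final answer: 8/s^3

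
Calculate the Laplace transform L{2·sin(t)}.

L{sin(ωt)} = ω/(s² + ω²), so L{sin(t)} = 1/(s² + 1). Then L{2·sin(t)} = 2·1/(s² + 1) = 2/(s² + 1)

Final answer: 2/(s² + 1)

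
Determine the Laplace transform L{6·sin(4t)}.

L{sin(ωt)} = ω/(s² + ω²), so L{sin(4t)} = 4/(s² + 16). Then L{6·sin(4t)} = 6·4/(s² + 16) = 24/(s² + 16)

Final answer: 24/(s² + 16)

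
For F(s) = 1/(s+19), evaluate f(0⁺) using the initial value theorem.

f(0⁺) = lim_{s→∞} s·1/(s+19) = lim_{s→∞} s/(s+19) = 1

Final answer: 1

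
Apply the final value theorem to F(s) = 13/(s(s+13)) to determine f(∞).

f(∞) = lim_{s→0} s·13/(s(s+13)) = lim_{s→0} 13/(s+13) = 13/13 = 1

Final answer: 1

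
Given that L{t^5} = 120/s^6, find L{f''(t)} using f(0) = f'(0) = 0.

L{f''(t)} = s²F(s) - sf(0) - f'(0) = s²·120/s^6 - 0 - 0 = 120/s^4

Final answer: 120/s^4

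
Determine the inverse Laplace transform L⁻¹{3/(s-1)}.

L⁻¹{1/(s-a)} = e^(at), so L⁻¹{1/(s-1)} = e^t, and L⁻¹{3/(s-1)} = 3·e^t

Final answer: 3·e^t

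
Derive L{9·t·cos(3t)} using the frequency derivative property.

L{cos(3t)} = s/(s² + 9). Derivative: d/ds[s/(s² + 9)] = [(s² + 9) - s·2s]/(s² + 9)² = (9 - s²)/(s² + 9)². So L{t·cos(3t)} = -F'(s) = (s² - 9)/(s² + 9)². Then L{9·t·cos(3t)} = 9·(s² - 9)/(s² + 9)²

Final answer: 9·(s² - 9)/(s² + 9)²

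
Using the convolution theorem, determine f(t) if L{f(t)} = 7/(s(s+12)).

7/(s(s+12)) = (7/s)·(1/(s+12)) = L{7}·L{e^(-12t)}. By convolution, f(t) = 7*e^(-12t) = ∫₀ᵗ 7·e^(-12τ) dτ = 7·(1 - e^(-12t))/12

Final answer: 7·(1 - e^(-12t))/12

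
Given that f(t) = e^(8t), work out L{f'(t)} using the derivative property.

f(0) = 1, F(s) = 1/(s-8). L{f'(t)} = s·F(s) - f(0) = s/(s-8) - 1 = (s - (s-8))/(s-8) = 8/(s-8)

Final answer: 8/(s-8)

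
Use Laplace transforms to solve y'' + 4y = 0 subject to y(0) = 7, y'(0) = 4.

L{y''} + 4L{y} = 0. s²Y - 7s - 4 + 4Y = 0. Y(s² + 4) = 7s + 4. Y = (7s + 4)/(s² + 4). Inverting: y(t) = 7cos(2t) + 2sin(2t)

Final answer: y(t) = 7cos(2t) + 2sin(2t)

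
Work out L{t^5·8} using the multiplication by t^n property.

L{8} = 8/s. d^1/ds^1[1/s] = -1/s². d^2/ds^2[1/s] = 2/s^3. d^3/ds^3[1/s] = -6/s^4. d^4/ds^4[1/s] = 24/s^5. d^5/ds^5[1/s] = -120/s^6. So L{t^5} = (-1)^{5}·-120/s^6 = 120/s^6. Then L{t^5·8} = 8·120/s^6 = 960/s^6

Final answer: 960/s^6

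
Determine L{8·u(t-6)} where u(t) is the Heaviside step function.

L{u(t-a)} = e^(-as)/s. Here a=6, so L{u(t-6)} = e^(-6s)/s, and L{8·u(t-6)} = 8·e^(-6s)/s

Final answer: 8·e^(-6s)/s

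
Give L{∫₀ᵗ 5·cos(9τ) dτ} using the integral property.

L{∫₀ᵗ f(τ)dτ} = F(s)/s with F(s) = 5s/(s² + 81), so the result is (5s/(s² + 81))/s = 5/(s² + 81)

Final answer: 5/(s² + 81)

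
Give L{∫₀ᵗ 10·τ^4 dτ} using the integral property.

L{∫₀ᵗ f(τ)dτ} = F(s)/s with f(t) = 10t^4. F(s) = 240/s^5, so L{∫₀ᵗ 10·τ^4 dτ} = (240/s^5)/s = 240/s^6. (Check: ∫₀ᵗ 10·τ^4 dτ = 10t^5/5.)

Final answer: 240/s^6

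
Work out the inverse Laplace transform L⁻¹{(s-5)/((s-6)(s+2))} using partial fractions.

Using partial fractions, f(t) = (e^(6t) + 7e^(-2t))/8

Final answer: (e^(6t) + 7e^(-2t))/8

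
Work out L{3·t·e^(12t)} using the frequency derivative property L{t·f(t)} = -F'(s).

L{e^(12t)} = 1/(s-12). By frequency derivative: L{t·e^(12t)} = -d/ds[1/(s-12)] = -(-1)/(s-12)² = 1/(s-12)². Then L{3·t·e^(12t)} = 3·1/(s-12)² = 3/(s-12)²

Final answer: 3/(s-12)²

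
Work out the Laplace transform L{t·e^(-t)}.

L{t^n·e^(at)} = n!/(s-a)^(n+1), so L{t·e^(-t)} = 1/(s+1)^2

Final answer: 1/(s+1)^2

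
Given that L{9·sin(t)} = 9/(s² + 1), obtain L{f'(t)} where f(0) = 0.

L{f'(t)} = s·F(s) - f(0) = s·9/(s² + 1) - 0 = 9s/(s² + 1)

Final answer: 9s/(s² + 1)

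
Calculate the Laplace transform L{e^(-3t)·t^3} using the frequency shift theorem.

L{e^(at)·t^n} = n!/(s-a)^(n+1), so L{e^(-3t)·t^3} = 6/(s+3)^4

Final answer: 6/(s+3)^4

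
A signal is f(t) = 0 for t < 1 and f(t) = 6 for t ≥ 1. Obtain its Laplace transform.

f(t) = 6·u(t-1). L{u(t-1)} = e^(-s)/s, so L{f(t)} = 6·e^(-s)/s

Final answer: 6·e^(-s)/s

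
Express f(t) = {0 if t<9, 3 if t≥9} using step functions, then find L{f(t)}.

f(t) = 3·u(t-9). L{u(t-9)} = e^(-9s)/s, so L{f(t)} = 3·e^(-9s)/s

Final answer: 3·e^(-9s)/s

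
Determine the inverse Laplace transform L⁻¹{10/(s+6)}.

L⁻¹{1/(s-a)} = e^(at), so L⁻¹{1/(s+6)} = e^(-6t), and L⁻¹{10/(s+6)} = 10·e^(-6t)

Final answer: 10·e^(-6t)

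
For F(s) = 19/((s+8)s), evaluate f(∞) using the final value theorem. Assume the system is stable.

f(∞) = lim_{s→0} sF(s) = lim_{s→0} 19/(s+8) = 19/8

Final answer: 19/8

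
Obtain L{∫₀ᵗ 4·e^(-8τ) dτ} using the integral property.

L{∫₀ᵗ f(τ)dτ} = F(s)/s with F(s) = 4/(s+8), so L{∫₀ᵗ 4·e^(-8τ) dτ} = 4/(s(s+8))

Final answer: 4/(s(s+8))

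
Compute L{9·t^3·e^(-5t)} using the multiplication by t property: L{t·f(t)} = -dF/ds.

Using L{t^n·e^(at)} = n!/(s-a)^(n+1), L{t^3·e^(-5t)} = 6/(s+5)^4, so L{9·t^3·e^(-5t)} = 9·6/(s+5)^4 = 54/(s+5)^4

Final answer: 54/(s+5)^4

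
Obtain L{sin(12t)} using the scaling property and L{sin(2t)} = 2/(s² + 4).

Using L{f(at)} = (1/a)F(s/a) with a=6: L{sin(12t)} = (1/6) · 2/((s/6)² + 4) = (1/6) · 2·36/(s² + 144) = 12/(s² + 144)

Final answer: 12/(s² + 144)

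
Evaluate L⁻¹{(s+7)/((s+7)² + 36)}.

Using frequency shift: L⁻¹{(s-a)/((s-a)² + b²)} = e^(at)cos(bt). Here a=-7, b=6

Final answer: e^(-7t)·cos(6t)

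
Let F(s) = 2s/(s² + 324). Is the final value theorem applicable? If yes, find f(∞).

The final value theorem requires all poles of sF(s) in the left half-plane. sF(s) = 2s²/(s² + 324) has poles at s = ±18i (imaginary axis). Theorem does NOT apply (oscillatory system).

Final answer: Not applicable (oscillatory)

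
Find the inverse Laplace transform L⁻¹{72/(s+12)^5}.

L⁻¹{n!/(s-a)^(n+1)} = t^n·e^(at) with n=4, a=-12. So L⁻¹{24/(s+12)^5} = t^4·e^(-12t), and L⁻¹{72/(s+12)^5} = (72/24)·t^4·e^(-12t) = 3·t^4·e^(-12t)

Final answer: 3·t^4·e^(-12t)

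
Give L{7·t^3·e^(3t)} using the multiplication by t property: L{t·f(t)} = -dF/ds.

Using L{t^n·e^(at)} = n!/(s-a)^(n+1), L{t^3·e^(3t)} = 6/(s-3)^4, so L{7·t^3·e^(3t)} = 7·6/(s-3)^4 = 42/(s-3)^4

Final answer: 42/(s-3)^4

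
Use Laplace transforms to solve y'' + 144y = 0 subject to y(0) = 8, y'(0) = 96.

L{y''} + 144L{y} = 0. s²Y - 8s - 96 + 144Y = 0. Y(s² + 144) = 8s + 96. Y = (8s + 96)/(s² + 144). Inverting: y(t) = 8cos(12t) + 8sin(12t)

Final answer: y(t) = 8cos(12t) + 8sin(12t)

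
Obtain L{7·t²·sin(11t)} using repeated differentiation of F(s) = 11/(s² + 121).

F(s) = 11/(s² + 121). F'(s) = -22s/(s² + 121)². F''(s) = -22(121 - 3s²)/(s² + 121)³ = (66s² - 2662)/(s² + 121)³. So L{t²·sin(11t)} = (-1)² F''(s) = (66s² - 2662)/(s² + 121)³. Then L{7·t²·sin(11t)} = 7·(66s² - 2662)/(s² + 121)³ = (462s² - 18634)/(s² + 121)³

Final answer: (462s² - 18634)/(s² + 121)³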